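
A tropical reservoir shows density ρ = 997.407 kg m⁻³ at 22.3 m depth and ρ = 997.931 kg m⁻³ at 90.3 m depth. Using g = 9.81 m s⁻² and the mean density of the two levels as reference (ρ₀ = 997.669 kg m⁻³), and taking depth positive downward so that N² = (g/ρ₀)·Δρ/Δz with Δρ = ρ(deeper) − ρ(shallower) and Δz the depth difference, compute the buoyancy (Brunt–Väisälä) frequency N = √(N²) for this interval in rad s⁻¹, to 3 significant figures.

Δρ = 997.931 − 997.407 = 0.524 kg m⁻³ over Δz = 90.3 − 22.3 = 68 m.
N² = (9.81/997.669) × (0.524/68) = 7.5771 × 10⁻⁵ s⁻².
N = √(7.5771 × 10⁻⁵) = 8.7047 × 10⁻³ rad s⁻¹ ≈ 8.70 × 10⁻³ rad s⁻¹.

8.70 × 10⁻³ rad s⁻¹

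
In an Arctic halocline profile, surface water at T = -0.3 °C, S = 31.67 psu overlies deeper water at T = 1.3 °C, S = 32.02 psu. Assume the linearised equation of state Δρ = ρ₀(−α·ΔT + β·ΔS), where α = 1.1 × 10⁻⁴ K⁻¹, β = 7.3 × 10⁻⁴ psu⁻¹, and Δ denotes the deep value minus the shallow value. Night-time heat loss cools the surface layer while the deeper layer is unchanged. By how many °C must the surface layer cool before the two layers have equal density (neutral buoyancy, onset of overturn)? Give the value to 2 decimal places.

0.72 °C

Neutral buoyancy requires Δρ = 0, i.e. −α(T_deep − T_surf′) + β(S_deep − S_surf) = 0.
T_surf′ = T_deep − (β/α)·ΔS = 1.3 − (7.3 × 10⁻⁴/1.1 × 10⁻⁴)·(+0.35) = -1.0227 °C.
Cooling required: -0.3 − (-1.0227) = 0.7227 °C.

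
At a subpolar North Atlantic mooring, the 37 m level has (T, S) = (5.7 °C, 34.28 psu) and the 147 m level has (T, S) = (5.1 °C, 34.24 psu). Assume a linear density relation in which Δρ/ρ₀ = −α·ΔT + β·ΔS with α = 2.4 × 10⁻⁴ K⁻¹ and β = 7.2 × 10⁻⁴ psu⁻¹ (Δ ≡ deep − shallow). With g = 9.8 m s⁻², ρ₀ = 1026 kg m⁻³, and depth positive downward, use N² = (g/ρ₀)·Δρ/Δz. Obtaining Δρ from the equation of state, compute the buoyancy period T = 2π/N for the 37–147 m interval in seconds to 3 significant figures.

1.96 × 10³ s

ΔT = -0.6 K, ΔS = -0.04 psu (deep − shallow).
Δρ/ρ₀ = −αΔT + βΔS = 1.44 × 10⁻⁴ − 2.88 × 10⁻⁵ = 1.152 × 10⁻⁴, so Δρ ≈ 0.1182 kg m⁻³.
N² = (g/ρ₀)·Δρ/Δz = g·(Δρ/ρ₀)/Δz = 9.8 × 1.152 × 10⁻⁴ / 110 = 1.0263 × 10⁻⁵ s⁻².
N = √(1.0263 × 10⁻⁵) = 3.2036 × 10⁻³ rad s⁻¹ → T = 2π/N = 1.9613 × 10³ s ≈ 1.96 × 10³ s.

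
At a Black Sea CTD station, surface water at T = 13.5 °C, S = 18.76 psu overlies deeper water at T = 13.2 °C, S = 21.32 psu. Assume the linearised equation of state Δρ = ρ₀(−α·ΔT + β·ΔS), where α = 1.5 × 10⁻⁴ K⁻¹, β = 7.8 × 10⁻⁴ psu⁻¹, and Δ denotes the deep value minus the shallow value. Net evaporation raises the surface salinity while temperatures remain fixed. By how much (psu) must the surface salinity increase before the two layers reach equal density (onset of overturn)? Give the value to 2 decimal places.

Neutral buoyancy requires −α(T_deep − T_surf) + β(S_deep − S_surf′) = 0.
S_surf′ = S_deep − (α/β)·ΔT = 21.32 − (1.5 × 10⁻⁴/7.8 × 10⁻⁴)·(-0.3) = 21.3777 psu.
Increase required: 21.3777 − 18.76 = 2.6177 psu.

2.62 psu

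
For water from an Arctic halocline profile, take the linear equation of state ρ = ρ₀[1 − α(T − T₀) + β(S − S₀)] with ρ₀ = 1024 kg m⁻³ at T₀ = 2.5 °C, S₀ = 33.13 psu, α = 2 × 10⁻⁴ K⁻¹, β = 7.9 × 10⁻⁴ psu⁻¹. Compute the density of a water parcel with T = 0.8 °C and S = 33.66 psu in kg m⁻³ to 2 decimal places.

T − T₀ = -1.7 K, S − S₀ = +0.53 psu.
Bracket = 1 − α·(-1.7) + β·(+0.53) = 1 + (7.587 × 10⁻⁴) = 1.0007587.
ρ = 1024 × 1.0007587 = 1024.78 kg m⁻³.

1024.78 kg m⁻³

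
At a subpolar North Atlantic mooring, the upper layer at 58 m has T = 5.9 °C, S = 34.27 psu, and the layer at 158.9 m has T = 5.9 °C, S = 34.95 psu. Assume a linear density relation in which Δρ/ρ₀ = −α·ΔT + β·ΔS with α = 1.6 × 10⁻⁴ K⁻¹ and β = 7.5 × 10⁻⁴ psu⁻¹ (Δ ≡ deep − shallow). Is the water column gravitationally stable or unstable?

ΔT = 5.9 − 5.9 = +0.0 K and ΔS = 34.95 − 34.27 = +0.68 psu (deep − shallow).
−αΔT = 0; βΔS = 5.10 × 10⁻⁴; sum Δρ/ρ₀ = 5.10 × 10⁻⁴.
Δρ/ρ₀ > 0, so Δρ > 0: deeper water is denser → statically stable.

stable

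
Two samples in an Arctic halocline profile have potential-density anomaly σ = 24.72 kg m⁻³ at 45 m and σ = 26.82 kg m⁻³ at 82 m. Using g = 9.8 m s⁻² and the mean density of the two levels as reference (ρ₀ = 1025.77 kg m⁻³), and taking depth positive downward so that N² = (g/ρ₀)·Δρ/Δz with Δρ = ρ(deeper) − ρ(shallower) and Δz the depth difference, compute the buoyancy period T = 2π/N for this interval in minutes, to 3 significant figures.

4.50 min

Δρ = 1026.82 − 1024.72 = 2.10 kg m⁻³ over Δz = 82 − 45 = 37 m.
N² = (9.8/1025.77) × (2.10/37) = 5.4224 × 10⁻⁴ s⁻².
N = √(5.4224 × 10⁻⁴) = 0.023286 rad s⁻¹, so T = 2π/N = 269.83 s = 4.4972 min ≈ 4.50 min.
N² > 0, so the interval is statically stable.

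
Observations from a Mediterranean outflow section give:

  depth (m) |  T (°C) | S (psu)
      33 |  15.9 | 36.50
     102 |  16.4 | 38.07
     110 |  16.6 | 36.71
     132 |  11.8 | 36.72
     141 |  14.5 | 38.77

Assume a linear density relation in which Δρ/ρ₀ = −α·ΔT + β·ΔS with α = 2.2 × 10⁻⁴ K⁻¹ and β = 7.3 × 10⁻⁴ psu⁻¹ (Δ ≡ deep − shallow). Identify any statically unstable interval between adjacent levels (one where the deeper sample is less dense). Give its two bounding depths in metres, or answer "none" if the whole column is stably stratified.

102–110 m

Evaluate Δρ/ρ₀ = −αΔT + βΔS across each adjacent pair:
  33–102 m: −αΔT+βΔS = −(2.2 × 10⁻⁴)(+0.5)+(7.3 × 10⁻⁴)(+1.57) = 1.0 × 10⁻³ → stable
  102–110 m: −αΔT+βΔS = −(2.2 × 10⁻⁴)(+0.2)+(7.3 × 10⁻⁴)(-1.36) = -1.0 × 10⁻³ → UNSTABLE
  110–132 m: −αΔT+βΔS = −(2.2 × 10⁻⁴)(-4.8)+(7.3 × 10⁻⁴)(+0.01) = 1.1 × 10⁻³ → stable
  132–141 m: −αΔT+βΔS = −(2.2 × 10⁻⁴)(+2.7)+(7.3 × 10⁻⁴)(+2.05) = 9.0 × 10⁻⁴ → stable
The 102–110 m interval has Δρ < 0: lighter water underlies denser water.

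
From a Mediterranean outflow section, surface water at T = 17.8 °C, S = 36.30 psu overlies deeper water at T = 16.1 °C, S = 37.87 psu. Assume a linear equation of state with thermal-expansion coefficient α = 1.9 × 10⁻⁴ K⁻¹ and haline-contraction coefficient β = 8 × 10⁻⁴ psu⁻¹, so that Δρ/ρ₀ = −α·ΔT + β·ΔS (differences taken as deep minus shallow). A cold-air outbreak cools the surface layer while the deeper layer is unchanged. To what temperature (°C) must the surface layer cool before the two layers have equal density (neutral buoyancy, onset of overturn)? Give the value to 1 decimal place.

Neutral buoyancy requires Δρ = 0, i.e. −α(T_deep − T_surf′) + β(S_deep − S_surf) = 0.
T_surf′ = T_deep − (β/α)·ΔS = 16.1 − (8 × 10⁻⁴/1.9 × 10⁻⁴)·(+1.57) = 9.489 °C.
Cooling required: 17.8 − (9.489) = 8.311 °C.

9.5 °C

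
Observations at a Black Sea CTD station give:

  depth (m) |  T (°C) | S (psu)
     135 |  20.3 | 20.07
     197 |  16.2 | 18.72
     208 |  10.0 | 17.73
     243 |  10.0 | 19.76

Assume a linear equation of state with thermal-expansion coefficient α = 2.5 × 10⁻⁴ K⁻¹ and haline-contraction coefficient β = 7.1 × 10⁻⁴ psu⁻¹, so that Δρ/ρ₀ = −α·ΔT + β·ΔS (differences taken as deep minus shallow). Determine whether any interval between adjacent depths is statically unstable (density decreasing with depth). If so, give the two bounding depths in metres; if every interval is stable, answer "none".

Evaluate Δρ/ρ₀ = −αΔT + βΔS across each adjacent pair:
  135–197 m: −αΔT+βΔS = −(2.5 × 10⁻⁴)(-4.1)+(7.1 × 10⁻⁴)(-1.35) = 6.6 × 10⁻⁵ → stable
  197–208 m: −αΔT+βΔS = −(2.5 × 10⁻⁴)(-6.2)+(7.1 × 10⁻⁴)(-0.99) = 8.5 × 10⁻⁴ → stable
  208–243 m: −αΔT+βΔS = −(2.5 × 10⁻⁴)(+0.0)+(7.1 × 10⁻⁴)(+2.03) = 1.4 × 10⁻³ → stable
Every interval has Δρ > 0: the column is stably stratified throughout.

none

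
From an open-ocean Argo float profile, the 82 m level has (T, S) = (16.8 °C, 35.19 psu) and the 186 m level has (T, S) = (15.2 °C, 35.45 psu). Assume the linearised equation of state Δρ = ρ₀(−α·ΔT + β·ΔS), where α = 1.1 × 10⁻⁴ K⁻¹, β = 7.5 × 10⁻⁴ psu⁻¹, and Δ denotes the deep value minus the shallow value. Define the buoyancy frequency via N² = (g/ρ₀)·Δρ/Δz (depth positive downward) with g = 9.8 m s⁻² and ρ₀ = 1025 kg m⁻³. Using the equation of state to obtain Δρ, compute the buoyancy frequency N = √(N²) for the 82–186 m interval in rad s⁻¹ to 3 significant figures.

ΔT = -1.6 K, ΔS = +0.26 psu (deep − shallow).
Δρ/ρ₀ = −αΔT + βΔS = 1.76 × 10⁻⁴ + 1.95 × 10⁻⁴ = 3.71 × 10⁻⁴, so Δρ ≈ 0.3803 kg m⁻³.
N² = (g/ρ₀)·Δρ/Δz = g·(Δρ/ρ₀)/Δz = 9.8 × 3.71 × 10⁻⁴ / 104 = 3.4960 × 10⁻⁵ s⁻².
N = √(3.4960 × 10⁻⁵) = 5.9127 × 10⁻³ rad s⁻¹ ≈ 5.91 × 10⁻³ rad s⁻¹.

5.91 × 10⁻³ rad s⁻¹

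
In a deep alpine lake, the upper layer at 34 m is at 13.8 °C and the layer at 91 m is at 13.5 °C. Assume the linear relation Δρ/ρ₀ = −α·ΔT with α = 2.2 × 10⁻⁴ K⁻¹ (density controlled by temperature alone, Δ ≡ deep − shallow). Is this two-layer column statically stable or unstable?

stable

ΔT = 13.5 − 13.8 = -0.3 K, so Δρ/ρ₀ = −αΔT = 6.60 × 10⁻⁵.
Δρ/ρ₀ > 0, so Δρ > 0: deeper water is denser → statically stable.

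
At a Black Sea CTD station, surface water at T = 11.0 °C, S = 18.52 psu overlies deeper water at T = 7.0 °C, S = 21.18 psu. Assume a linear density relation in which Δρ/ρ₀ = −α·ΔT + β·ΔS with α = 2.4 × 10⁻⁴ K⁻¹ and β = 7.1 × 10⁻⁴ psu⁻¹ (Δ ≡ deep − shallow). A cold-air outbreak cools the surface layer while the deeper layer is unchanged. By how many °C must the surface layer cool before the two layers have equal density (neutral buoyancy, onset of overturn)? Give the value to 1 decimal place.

Neutral buoyancy requires Δρ = 0, i.e. −α(T_deep − T_surf′) + β(S_deep − S_surf) = 0.
T_surf′ = T_deep − (β/α)·ΔS = 7.0 − (7.1 × 10⁻⁴/2.4 × 10⁻⁴)·(+2.66) = -0.869 °C.
Cooling required: 11.0 − (-0.869) = 11.869 °C.

11.9 °C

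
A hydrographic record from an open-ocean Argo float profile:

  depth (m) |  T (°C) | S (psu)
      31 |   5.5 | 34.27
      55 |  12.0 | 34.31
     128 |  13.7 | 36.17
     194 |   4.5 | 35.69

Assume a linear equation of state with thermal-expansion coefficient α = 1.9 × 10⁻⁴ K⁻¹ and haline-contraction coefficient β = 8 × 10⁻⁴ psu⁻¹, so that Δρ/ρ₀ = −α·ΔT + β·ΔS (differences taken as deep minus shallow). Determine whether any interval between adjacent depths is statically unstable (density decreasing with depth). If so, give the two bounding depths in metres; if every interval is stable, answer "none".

31–55 m

Evaluate Δρ/ρ₀ = −αΔT + βΔS across each adjacent pair:
  31–55 m: −αΔT+βΔS = −(1.9 × 10⁻⁴)(+6.5)+(8 × 10⁻⁴)(+0.04) = -1.2 × 10⁻³ → UNSTABLE
  55–128 m: −αΔT+βΔS = −(1.9 × 10⁻⁴)(+1.7)+(8 × 10⁻⁴)(+1.86) = 1.2 × 10⁻³ → stable
  128–194 m: −αΔT+βΔS = −(1.9 × 10⁻⁴)(-9.2)+(8 × 10⁻⁴)(-0.48) = 1.4 × 10⁻³ → stable
The 31–55 m interval has Δρ < 0: lighter water underlies denser water.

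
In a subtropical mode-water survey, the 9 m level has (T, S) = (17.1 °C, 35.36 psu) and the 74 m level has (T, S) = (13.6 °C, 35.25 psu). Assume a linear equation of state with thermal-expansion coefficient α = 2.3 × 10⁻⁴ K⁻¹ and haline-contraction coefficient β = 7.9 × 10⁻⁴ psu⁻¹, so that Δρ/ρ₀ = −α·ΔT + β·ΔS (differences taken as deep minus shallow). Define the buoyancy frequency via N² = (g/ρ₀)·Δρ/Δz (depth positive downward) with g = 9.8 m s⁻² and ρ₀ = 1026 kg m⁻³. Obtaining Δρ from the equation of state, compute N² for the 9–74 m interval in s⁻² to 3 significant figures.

ΔT = -3.5 K, ΔS = -0.11 psu (deep − shallow).
Δρ/ρ₀ = −αΔT + βΔS = 8.05 × 10⁻⁴ − 8.69 × 10⁻⁵ = 7.181 × 10⁻⁴, so Δρ ≈ 0.7368 kg m⁻³.
N² = (g/ρ₀)·Δρ/Δz = g·(Δρ/ρ₀)/Δz = 9.8 × 7.181 × 10⁻⁴ / 65 = 1.0827 × 10⁻⁴ s⁻² ≈ 1.08 × 10⁻⁴ s⁻².

1.08 × 10⁻⁴ s⁻²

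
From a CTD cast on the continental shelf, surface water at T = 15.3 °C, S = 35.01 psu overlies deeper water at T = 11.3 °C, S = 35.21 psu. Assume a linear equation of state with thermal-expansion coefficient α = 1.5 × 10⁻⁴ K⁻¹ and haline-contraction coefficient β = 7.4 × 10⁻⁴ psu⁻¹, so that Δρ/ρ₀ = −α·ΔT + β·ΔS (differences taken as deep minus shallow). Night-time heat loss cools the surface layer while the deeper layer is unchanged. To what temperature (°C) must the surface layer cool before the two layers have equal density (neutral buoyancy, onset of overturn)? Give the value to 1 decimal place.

10.3 °C

Neutral buoyancy requires Δρ = 0, i.e. −α(T_deep − T_surf′) + β(S_deep − S_surf) = 0.
T_surf′ = T_deep − (β/α)·ΔS = 11.3 − (7.4 × 10⁻⁴/1.5 × 10⁻⁴)·(+0.20) = 10.313 °C.
Cooling required: 15.3 − (10.313) = 4.987 °C.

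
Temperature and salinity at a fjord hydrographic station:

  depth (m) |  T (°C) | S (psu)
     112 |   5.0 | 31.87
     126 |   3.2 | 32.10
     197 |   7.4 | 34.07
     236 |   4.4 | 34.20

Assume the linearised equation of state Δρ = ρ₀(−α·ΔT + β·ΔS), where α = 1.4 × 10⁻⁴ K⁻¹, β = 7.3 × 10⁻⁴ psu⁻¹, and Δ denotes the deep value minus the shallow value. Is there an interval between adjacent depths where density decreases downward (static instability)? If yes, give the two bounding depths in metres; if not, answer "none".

Evaluate Δρ/ρ₀ = −αΔT + βΔS across each adjacent pair:
  112–126 m: −αΔT+βΔS = −(1.4 × 10⁻⁴)(-1.8)+(7.3 × 10⁻⁴)(+0.23) = 4.2 × 10⁻⁴ → stable
  126–197 m: −αΔT+βΔS = −(1.4 × 10⁻⁴)(+4.2)+(7.3 × 10⁻⁴)(+1.97) = 8.5 × 10⁻⁴ → stable
  197–236 m: −αΔT+βΔS = −(1.4 × 10⁻⁴)(-3.0)+(7.3 × 10⁻⁴)(+0.13) = 5.1 × 10⁻⁴ → stable
Every interval has Δρ > 0: the column is stably stratified throughout.

none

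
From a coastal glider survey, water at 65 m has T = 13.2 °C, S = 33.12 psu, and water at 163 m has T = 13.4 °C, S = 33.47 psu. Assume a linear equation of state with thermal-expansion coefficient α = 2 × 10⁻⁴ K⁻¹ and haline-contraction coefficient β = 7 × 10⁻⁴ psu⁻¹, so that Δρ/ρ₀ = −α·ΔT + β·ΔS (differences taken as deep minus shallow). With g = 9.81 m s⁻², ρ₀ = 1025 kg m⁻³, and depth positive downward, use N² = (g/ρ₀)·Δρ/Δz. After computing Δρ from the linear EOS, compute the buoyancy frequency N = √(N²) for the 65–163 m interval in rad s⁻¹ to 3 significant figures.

ΔT = +0.2 K, ΔS = +0.35 psu (deep − shallow).
Δρ/ρ₀ = −αΔT + βΔS = -4.00 × 10⁻⁵ + 2.45 × 10⁻⁴ = 2.05 × 10⁻⁴, so Δρ ≈ 0.2101 kg m⁻³.
N² = (g/ρ₀)·Δρ/Δz = g·(Δρ/ρ₀)/Δz = 9.81 × 2.05 × 10⁻⁴ / 98 = 2.0521 × 10⁻⁵ s⁻².
N = √(2.0521 × 10⁻⁵) = 4.5300 × 10⁻³ rad s⁻¹ ≈ 4.53 × 10⁻³ rad s⁻¹.

4.53 × 10⁻³ rad s⁻¹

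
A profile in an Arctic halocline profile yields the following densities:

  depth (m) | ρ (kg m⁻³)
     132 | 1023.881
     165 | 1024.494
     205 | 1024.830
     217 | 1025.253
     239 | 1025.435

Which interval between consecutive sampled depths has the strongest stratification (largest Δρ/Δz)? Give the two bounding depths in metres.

Compute the density gradient over each adjacent pair:
  132–165 m: Δρ/Δz = 0.613/33 = 0.019 kg m⁻⁴
  165–205 m: Δρ/Δz = 0.336/40 = 8.4 × 10⁻³ kg m⁻⁴
  205–217 m: Δρ/Δz = 0.423/12 = 0.035 kg m⁻⁴
  217–239 m: Δρ/Δz = 0.182/22 = 8.3 × 10⁻³ kg m⁻⁴
The largest gradient is in the 205–217 m interval — the pycnocline.

205–217 m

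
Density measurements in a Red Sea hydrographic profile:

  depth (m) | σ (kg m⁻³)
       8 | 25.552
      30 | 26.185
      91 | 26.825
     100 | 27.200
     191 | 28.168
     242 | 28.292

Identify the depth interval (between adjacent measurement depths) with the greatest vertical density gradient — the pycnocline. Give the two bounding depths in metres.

Compute the density gradient over each adjacent pair:
  8–30 m: Δρ/Δz = 0.633/22 = 0.029 kg m⁻⁴
  30–91 m: Δρ/Δz = 0.640/61 = 0.010 kg m⁻⁴
  91–100 m: Δρ/Δz = 0.375/9 = 0.042 kg m⁻⁴
  100–191 m: Δρ/Δz = 0.968/91 = 0.011 kg m⁻⁴
  191–242 m: Δρ/Δz = 0.124/51 = 2.4 × 10⁻³ kg m⁻⁴
The largest gradient is in the 91–100 m interval — the pycnocline.

91–100 m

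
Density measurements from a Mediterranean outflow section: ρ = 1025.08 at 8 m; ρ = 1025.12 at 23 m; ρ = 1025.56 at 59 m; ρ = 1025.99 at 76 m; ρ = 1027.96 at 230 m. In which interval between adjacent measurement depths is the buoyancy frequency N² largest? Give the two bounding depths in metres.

Compute the density gradient over each adjacent pair:
  8–23 m: Δρ/Δz = 0.04/15 = 2.7 × 10⁻³ kg m⁻⁴
  23–59 m: Δρ/Δz = 0.44/36 = 0.012 kg m⁻⁴
  59–76 m: Δρ/Δz = 0.43/17 = 0.025 kg m⁻⁴
  76–230 m: Δρ/Δz = 1.97/154 = 0.013 kg m⁻⁴
The largest gradient is in the 59–76 m interval — the pycnocline.

59–76 m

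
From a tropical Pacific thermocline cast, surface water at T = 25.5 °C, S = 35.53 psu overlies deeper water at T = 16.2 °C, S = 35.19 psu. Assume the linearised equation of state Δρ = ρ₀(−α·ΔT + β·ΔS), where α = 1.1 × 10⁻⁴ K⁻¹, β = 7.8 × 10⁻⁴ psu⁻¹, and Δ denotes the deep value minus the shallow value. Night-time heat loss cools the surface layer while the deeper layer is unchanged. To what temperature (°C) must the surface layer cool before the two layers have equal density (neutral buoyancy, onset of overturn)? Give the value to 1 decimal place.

18.6 °C

Neutral buoyancy requires Δρ = 0, i.e. −α(T_deep − T_surf′) + β(S_deep − S_surf) = 0.
T_surf′ = T_deep − (β/α)·ΔS = 16.2 − (7.8 × 10⁻⁴/1.1 × 10⁻⁴)·(-0.34) = 18.611 °C.
Cooling required: 25.5 − (18.611) = 6.889 °C.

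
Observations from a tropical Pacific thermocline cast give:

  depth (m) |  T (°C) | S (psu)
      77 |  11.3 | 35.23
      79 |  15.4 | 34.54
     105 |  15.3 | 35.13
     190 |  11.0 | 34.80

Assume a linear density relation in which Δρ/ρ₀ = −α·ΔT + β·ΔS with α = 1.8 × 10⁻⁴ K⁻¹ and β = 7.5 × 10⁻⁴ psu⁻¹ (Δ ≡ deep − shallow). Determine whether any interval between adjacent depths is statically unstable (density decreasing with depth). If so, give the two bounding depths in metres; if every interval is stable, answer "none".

Evaluate Δρ/ρ₀ = −αΔT + βΔS across each adjacent pair:
  77–79 m: −αΔT+βΔS = −(1.8 × 10⁻⁴)(+4.1)+(7.5 × 10⁻⁴)(-0.69) = -1.3 × 10⁻³ → UNSTABLE
  79–105 m: −αΔT+βΔS = −(1.8 × 10⁻⁴)(-0.1)+(7.5 × 10⁻⁴)(+0.59) = 4.6 × 10⁻⁴ → stable
  105–190 m: −αΔT+βΔS = −(1.8 × 10⁻⁴)(-4.3)+(7.5 × 10⁻⁴)(-0.33) = 5.3 × 10⁻⁴ → stable
The 77–79 m interval has Δρ < 0: lighter water underlies denser water.

77–79 m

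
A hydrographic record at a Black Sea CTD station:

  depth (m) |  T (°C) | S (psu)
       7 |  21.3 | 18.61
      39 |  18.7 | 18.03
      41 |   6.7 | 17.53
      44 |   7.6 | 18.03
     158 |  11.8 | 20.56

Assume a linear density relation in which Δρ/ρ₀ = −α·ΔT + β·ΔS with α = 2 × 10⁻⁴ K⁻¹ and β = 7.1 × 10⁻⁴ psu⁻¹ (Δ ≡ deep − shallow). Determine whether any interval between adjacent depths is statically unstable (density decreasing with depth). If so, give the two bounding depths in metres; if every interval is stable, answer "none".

Evaluate Δρ/ρ₀ = −αΔT + βΔS across each adjacent pair:
  7–39 m: −αΔT+βΔS = −(2 × 10⁻⁴)(-2.6)+(7.1 × 10⁻⁴)(-0.58) = 1.1 × 10⁻⁴ → stable
  39–41 m: −αΔT+βΔS = −(2 × 10⁻⁴)(-12.0)+(7.1 × 10⁻⁴)(-0.50) = 2.0 × 10⁻³ → stable
  41–44 m: −αΔT+βΔS = −(2 × 10⁻⁴)(+0.9)+(7.1 × 10⁻⁴)(+0.50) = 1.7 × 10⁻⁴ → stable
  44–158 m: −αΔT+βΔS = −(2 × 10⁻⁴)(+4.2)+(7.1 × 10⁻⁴)(+2.53) = 9.6 × 10⁻⁴ → stable
Every interval has Δρ > 0: the column is stably stratified throughout.

none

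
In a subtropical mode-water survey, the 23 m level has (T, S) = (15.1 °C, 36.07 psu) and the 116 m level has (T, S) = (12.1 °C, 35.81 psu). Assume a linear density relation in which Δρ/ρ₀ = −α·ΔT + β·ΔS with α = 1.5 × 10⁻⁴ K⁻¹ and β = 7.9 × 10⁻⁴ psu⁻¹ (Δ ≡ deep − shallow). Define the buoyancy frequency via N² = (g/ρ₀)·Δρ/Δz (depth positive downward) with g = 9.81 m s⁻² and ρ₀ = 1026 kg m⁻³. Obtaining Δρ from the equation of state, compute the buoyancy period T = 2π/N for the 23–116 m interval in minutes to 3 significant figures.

ΔT = -3.0 K, ΔS = -0.26 psu (deep − shallow).
Δρ/ρ₀ = −αΔT + βΔS = 4.50 × 10⁻⁴ − 2.054 × 10⁻⁴ = 2.446 × 10⁻⁴, so Δρ ≈ 0.2510 kg m⁻³.
N² = (g/ρ₀)·Δρ/Δz = g·(Δρ/ρ₀)/Δz = 9.81 × 2.446 × 10⁻⁴ / 93 = 2.5801 × 10⁻⁵ s⁻².
N = √(2.5801 × 10⁻⁵) = 5.0795 × 10⁻³ rad s⁻¹ → T = 2π/N = 1.2370 × 10³ s = 20.617 min ≈ 20.6 min.

20.6 min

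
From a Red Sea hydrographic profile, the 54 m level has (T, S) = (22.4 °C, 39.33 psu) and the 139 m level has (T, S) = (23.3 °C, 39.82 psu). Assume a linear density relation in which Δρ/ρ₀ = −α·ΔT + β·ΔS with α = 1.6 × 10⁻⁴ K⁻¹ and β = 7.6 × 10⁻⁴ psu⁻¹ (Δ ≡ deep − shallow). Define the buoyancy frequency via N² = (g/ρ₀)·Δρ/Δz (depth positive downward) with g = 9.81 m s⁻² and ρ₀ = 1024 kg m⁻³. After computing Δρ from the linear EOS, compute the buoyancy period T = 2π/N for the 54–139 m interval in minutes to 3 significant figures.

20.4 min

ΔT = +0.9 K, ΔS = +0.49 psu (deep − shallow).
Δρ/ρ₀ = −αΔT + βΔS = -1.44 × 10⁻⁴ + 3.724 × 10⁻⁴ = 2.284 × 10⁻⁴, so Δρ ≈ 0.2339 kg m⁻³.
N² = (g/ρ₀)·Δρ/Δz = g·(Δρ/ρ₀)/Δz = 9.81 × 2.284 × 10⁻⁴ / 85 = 2.6360 × 10⁻⁵ s⁻².
N = √(2.6360 × 10⁻⁵) = 5.1342 × 10⁻³ rad s⁻¹ → T = 2π/N = 1.2238 × 10³ s = 20.397 min ≈ 20.4 min.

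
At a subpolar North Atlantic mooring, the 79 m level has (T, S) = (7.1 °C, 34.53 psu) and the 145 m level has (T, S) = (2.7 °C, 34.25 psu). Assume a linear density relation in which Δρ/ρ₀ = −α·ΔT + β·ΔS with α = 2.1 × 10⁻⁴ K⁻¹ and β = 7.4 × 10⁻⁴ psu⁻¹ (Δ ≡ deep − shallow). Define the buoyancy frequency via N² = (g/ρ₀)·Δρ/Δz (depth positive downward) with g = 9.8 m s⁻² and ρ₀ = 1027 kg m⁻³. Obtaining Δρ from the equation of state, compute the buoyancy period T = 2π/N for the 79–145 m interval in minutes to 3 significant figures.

10.2 min

ΔT = -4.4 K, ΔS = -0.28 psu (deep − shallow).
Δρ/ρ₀ = −αΔT + βΔS = 9.24 × 10⁻⁴ − 2.072 × 10⁻⁴ = 7.168 × 10⁻⁴, so Δρ ≈ 0.7362 kg m⁻³.
N² = (g/ρ₀)·Δρ/Δz = g·(Δρ/ρ₀)/Δz = 9.8 × 7.168 × 10⁻⁴ / 66 = 1.0643 × 10⁻⁴ s⁻².
N = √(1.0643 × 10⁻⁴) = 0.010316 rad s⁻¹ → T = 2π/N = 609.07 s = 10.151 min ≈ 10.2 min.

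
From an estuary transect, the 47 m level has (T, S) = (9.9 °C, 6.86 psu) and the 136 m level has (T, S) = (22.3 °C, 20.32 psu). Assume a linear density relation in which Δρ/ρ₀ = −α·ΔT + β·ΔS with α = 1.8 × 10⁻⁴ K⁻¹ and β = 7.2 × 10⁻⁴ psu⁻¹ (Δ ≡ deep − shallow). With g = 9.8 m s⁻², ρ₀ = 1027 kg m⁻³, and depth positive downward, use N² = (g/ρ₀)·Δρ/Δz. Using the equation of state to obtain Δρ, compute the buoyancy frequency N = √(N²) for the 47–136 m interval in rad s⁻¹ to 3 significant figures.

ΔT = +12.4 K, ΔS = +13.46 psu (deep − shallow).
Δρ/ρ₀ = −αΔT + βΔS = -2.232 × 10⁻³ + 9.6912 × 10⁻³ = 7.4592 × 10⁻³, so Δρ ≈ 7.661 kg m⁻³.
N² = (g/ρ₀)·Δρ/Δz = g·(Δρ/ρ₀)/Δz = 9.8 × 7.4592 × 10⁻³ / 89 = 8.2135 × 10⁻⁴ s⁻².
N = √(8.2135 × 10⁻⁴) = 0.028659 rad s⁻¹ ≈ 0.0287 rad s⁻¹.

0.0287 rad s⁻¹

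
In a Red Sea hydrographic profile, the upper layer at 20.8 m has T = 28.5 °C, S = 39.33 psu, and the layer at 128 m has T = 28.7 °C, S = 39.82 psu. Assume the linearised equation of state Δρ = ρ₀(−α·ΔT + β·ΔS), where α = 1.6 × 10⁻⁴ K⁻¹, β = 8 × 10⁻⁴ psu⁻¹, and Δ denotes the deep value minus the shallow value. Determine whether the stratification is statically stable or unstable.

stable

ΔT = 28.7 − 28.5 = +0.2 K and ΔS = 39.82 − 39.33 = +0.49 psu (deep − shallow).
−αΔT = -3.20 × 10⁻⁵; βΔS = 3.92 × 10⁻⁴; sum Δρ/ρ₀ = 3.60 × 10⁻⁴.
Δρ/ρ₀ > 0, so Δρ > 0: deeper water is denser → statically stable.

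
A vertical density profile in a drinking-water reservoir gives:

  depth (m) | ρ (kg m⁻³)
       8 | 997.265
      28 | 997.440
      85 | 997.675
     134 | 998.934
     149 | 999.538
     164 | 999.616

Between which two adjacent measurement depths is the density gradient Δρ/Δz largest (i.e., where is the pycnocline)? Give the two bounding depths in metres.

Compute the density gradient over each adjacent pair:
  8–28 m: Δρ/Δz = 0.175/20 = 8.7 × 10⁻³ kg m⁻⁴
  28–85 m: Δρ/Δz = 0.235/57 = 4.1 × 10⁻³ kg m⁻⁴
  85–134 m: Δρ/Δz = 1.259/49 = 0.026 kg m⁻⁴
  134–149 m: Δρ/Δz = 0.604/15 = 0.040 kg m⁻⁴
  149–164 m: Δρ/Δz = 0.078/15 = 5.2 × 10⁻³ kg m⁻⁴
The largest gradient is in the 134–149 m interval — the pycnocline.

134–149 m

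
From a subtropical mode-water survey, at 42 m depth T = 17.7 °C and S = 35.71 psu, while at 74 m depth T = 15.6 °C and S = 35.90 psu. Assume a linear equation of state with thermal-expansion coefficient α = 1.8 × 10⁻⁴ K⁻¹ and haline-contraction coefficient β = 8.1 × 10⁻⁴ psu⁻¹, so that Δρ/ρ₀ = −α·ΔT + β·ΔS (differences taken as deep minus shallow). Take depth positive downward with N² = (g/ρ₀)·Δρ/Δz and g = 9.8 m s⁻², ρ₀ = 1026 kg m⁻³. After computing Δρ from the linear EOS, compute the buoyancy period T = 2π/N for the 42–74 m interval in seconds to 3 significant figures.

ΔT = -2.1 K, ΔS = +0.19 psu (deep − shallow).
Δρ/ρ₀ = −αΔT + βΔS = 3.78 × 10⁻⁴ + 1.539 × 10⁻⁴ = 5.319 × 10⁻⁴, so Δρ ≈ 0.5457 kg m⁻³.
N² = (g/ρ₀)·Δρ/Δz = g·(Δρ/ρ₀)/Δz = 9.8 × 5.319 × 10⁻⁴ / 32 = 1.6289 × 10⁻⁴ s⁻².
N = √(1.6289 × 10⁻⁴) = 0.012763 rad s⁻¹ → T = 2π/N = 492.30 s ≈ 492 s.

492 s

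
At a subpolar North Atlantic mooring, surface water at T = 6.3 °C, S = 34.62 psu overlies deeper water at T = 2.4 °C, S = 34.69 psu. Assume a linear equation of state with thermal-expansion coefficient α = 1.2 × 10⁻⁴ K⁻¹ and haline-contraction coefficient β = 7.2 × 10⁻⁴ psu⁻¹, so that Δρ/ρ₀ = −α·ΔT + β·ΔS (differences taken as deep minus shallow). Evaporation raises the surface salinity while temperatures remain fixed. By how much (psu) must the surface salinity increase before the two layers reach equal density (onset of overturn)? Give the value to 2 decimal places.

Neutral buoyancy requires −α(T_deep − T_surf) + β(S_deep − S_surf′) = 0.
S_surf′ = S_deep − (α/β)·ΔT = 34.69 − (1.2 × 10⁻⁴/7.2 × 10⁻⁴)·(-3.9) = 35.3400 psu.
Increase required: 35.3400 − 34.62 = 0.7200 psu.

0.72 psu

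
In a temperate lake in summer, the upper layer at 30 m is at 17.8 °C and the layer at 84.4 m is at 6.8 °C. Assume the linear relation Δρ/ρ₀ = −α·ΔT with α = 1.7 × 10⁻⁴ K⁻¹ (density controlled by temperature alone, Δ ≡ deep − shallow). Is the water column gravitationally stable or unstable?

stable

ΔT = 6.8 − 17.8 = -11.0 K, so Δρ/ρ₀ = −αΔT = 1.87 × 10⁻³.
Δρ/ρ₀ > 0, so Δρ > 0: deeper water is denser → statically stable.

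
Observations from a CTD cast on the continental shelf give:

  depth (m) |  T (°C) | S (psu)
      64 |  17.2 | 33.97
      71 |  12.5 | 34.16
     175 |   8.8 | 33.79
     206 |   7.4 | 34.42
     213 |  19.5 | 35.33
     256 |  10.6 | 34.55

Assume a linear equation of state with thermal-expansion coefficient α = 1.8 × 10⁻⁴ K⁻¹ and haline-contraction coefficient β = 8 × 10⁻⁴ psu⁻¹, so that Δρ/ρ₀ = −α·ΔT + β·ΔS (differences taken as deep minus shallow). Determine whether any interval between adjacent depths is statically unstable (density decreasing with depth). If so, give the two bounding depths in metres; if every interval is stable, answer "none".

Evaluate Δρ/ρ₀ = −αΔT + βΔS across each adjacent pair:
  64–71 m: −αΔT+βΔS = −(1.8 × 10⁻⁴)(-4.7)+(8 × 10⁻⁴)(+0.19) = 1.0 × 10⁻³ → stable
  71–175 m: −αΔT+βΔS = −(1.8 × 10⁻⁴)(-3.7)+(8 × 10⁻⁴)(-0.37) = 3.7 × 10⁻⁴ → stable
  175–206 m: −αΔT+βΔS = −(1.8 × 10⁻⁴)(-1.4)+(8 × 10⁻⁴)(+0.63) = 7.6 × 10⁻⁴ → stable
  206–213 m: −αΔT+βΔS = −(1.8 × 10⁻⁴)(+12.1)+(8 × 10⁻⁴)(+0.91) = -1.5 × 10⁻³ → UNSTABLE
  213–256 m: −αΔT+βΔS = −(1.8 × 10⁻⁴)(-8.9)+(8 × 10⁻⁴)(-0.78) = 9.8 × 10⁻⁴ → stable
The 206–213 m interval has Δρ < 0: lighter water underlies denser water.

206–213 m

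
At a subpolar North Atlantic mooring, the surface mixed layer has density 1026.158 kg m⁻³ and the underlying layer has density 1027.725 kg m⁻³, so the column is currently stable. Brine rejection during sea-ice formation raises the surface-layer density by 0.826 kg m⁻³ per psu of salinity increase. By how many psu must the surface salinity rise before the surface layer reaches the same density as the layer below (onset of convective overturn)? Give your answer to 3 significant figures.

1.90 psu

Density deficit of the surface layer: 1027.725 − 1026.158 = 1.567 kg m⁻³.
Required change = 1.567 / 0.826 = 1.90 psu.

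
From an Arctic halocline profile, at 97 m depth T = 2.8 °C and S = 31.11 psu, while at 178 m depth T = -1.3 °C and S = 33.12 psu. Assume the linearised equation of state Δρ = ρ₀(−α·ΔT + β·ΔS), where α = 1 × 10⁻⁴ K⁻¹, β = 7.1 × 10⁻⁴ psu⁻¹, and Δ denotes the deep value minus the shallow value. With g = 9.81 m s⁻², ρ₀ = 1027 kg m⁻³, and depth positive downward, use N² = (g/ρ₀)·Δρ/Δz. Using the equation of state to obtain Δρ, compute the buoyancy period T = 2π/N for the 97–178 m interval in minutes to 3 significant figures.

ΔT = -4.1 K, ΔS = +2.01 psu (deep − shallow).
Δρ/ρ₀ = −αΔT + βΔS = 4.10 × 10⁻⁴ + 1.4271 × 10⁻³ = 1.8371 × 10⁻³, so Δρ ≈ 1.887 kg m⁻³.
N² = (g/ρ₀)·Δρ/Δz = g·(Δρ/ρ₀)/Δz = 9.81 × 1.8371 × 10⁻³ / 81 = 2.2249 × 10⁻⁴ s⁻².
N = √(2.2249 × 10⁻⁴) = 0.014916 rad s⁻¹ → T = 2π/N = 421.24 s = 7.0207 min ≈ 7.02 min.

7.02 min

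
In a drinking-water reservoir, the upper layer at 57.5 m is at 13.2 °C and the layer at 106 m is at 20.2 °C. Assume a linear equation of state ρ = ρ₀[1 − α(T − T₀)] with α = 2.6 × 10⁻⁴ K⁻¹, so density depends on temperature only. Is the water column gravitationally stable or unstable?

unstable

ΔT = 20.2 − 13.2 = +7.0 K, so Δρ/ρ₀ = −αΔT = -1.82 × 10⁻³.
Δρ/ρ₀ < 0, so Δρ < 0: deeper water is lighter → statically unstable; the column would overturn.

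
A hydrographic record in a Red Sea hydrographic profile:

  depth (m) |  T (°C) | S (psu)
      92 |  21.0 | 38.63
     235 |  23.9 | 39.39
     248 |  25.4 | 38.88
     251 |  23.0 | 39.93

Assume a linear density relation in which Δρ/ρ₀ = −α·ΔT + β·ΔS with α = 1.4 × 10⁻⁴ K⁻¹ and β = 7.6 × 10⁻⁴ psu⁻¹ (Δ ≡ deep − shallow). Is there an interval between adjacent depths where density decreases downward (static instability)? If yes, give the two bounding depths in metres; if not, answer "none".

235–248 m

Evaluate Δρ/ρ₀ = −αΔT + βΔS across each adjacent pair:
  92–235 m: −αΔT+βΔS = −(1.4 × 10⁻⁴)(+2.9)+(7.6 × 10⁻⁴)(+0.76) = 1.7 × 10⁻⁴ → stable
  235–248 m: −αΔT+βΔS = −(1.4 × 10⁻⁴)(+1.5)+(7.6 × 10⁻⁴)(-0.51) = -6.0 × 10⁻⁴ → UNSTABLE
  248–251 m: −αΔT+βΔS = −(1.4 × 10⁻⁴)(-2.4)+(7.6 × 10⁻⁴)(+1.05) = 1.1 × 10⁻³ → stable
The 235–248 m interval has Δρ < 0: lighter water underlies denser water.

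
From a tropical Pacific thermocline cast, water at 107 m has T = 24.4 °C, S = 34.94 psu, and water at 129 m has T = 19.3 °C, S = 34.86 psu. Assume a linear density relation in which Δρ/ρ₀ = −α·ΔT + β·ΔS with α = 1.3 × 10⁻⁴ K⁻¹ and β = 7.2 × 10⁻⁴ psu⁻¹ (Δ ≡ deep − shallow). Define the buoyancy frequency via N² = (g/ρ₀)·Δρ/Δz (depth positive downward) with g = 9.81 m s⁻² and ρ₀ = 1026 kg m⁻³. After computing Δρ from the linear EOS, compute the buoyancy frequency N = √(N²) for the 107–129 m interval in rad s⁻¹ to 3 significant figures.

ΔT = -5.1 K, ΔS = -0.08 psu (deep − shallow).
Δρ/ρ₀ = −αΔT + βΔS = 6.63 × 10⁻⁴ − 5.76 × 10⁻⁵ = 6.054 × 10⁻⁴, so Δρ ≈ 0.6211 kg m⁻³.
N² = (g/ρ₀)·Δρ/Δz = g·(Δρ/ρ₀)/Δz = 9.81 × 6.054 × 10⁻⁴ / 22 = 2.6995 × 10⁻⁴ s⁻².
N = √(2.6995 × 10⁻⁴) = 0.016430 rad s⁻¹ ≈ 0.0164 rad s⁻¹.

0.0164 rad s⁻¹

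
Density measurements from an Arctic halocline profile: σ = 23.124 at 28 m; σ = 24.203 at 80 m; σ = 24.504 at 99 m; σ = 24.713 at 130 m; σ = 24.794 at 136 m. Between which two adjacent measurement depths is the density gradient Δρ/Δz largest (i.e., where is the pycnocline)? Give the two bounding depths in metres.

Compute the density gradient over each adjacent pair:
  28–80 m: Δρ/Δz = 1.079/52 = 0.021 kg m⁻⁴
  80–99 m: Δρ/Δz = 0.301/19 = 0.016 kg m⁻⁴
  99–130 m: Δρ/Δz = 0.209/31 = 6.7 × 10⁻³ kg m⁻⁴
  130–136 m: Δρ/Δz = 0.081/6 = 0.013 kg m⁻⁴
The largest gradient is in the 28–80 m interval — the pycnocline.

28–80 m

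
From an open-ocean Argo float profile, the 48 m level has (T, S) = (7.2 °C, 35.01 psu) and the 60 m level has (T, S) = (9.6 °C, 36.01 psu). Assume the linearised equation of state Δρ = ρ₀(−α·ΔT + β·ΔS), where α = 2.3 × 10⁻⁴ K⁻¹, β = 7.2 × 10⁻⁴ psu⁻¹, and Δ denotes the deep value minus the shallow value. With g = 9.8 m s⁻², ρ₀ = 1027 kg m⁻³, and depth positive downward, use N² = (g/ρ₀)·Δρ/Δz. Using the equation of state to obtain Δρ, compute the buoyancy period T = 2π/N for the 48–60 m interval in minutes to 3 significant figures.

8.94 min

ΔT = +2.4 K, ΔS = +1.00 psu (deep − shallow).
Δρ/ρ₀ = −αΔT + βΔS = -5.52 × 10⁻⁴ + 7.20 × 10⁻⁴ = 1.68 × 10⁻⁴, so Δρ ≈ 0.1725 kg m⁻³.
N² = (g/ρ₀)·Δρ/Δz = g·(Δρ/ρ₀)/Δz = 9.8 × 1.68 × 10⁻⁴ / 12 = 1.3720 × 10⁻⁴ s⁻².
N = √(1.3720 × 10⁻⁴) = 0.011713 rad s⁻¹ → T = 2π/N = 536.43 s = 8.9405 min ≈ 8.94 min.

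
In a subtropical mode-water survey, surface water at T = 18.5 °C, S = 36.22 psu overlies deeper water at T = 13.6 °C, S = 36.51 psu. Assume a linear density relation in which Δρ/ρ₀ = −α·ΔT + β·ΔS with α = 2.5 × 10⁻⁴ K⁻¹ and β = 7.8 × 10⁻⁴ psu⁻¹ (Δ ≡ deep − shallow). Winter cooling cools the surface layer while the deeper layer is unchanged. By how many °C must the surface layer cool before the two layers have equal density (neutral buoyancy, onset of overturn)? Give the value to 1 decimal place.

5.8 °C

Neutral buoyancy requires Δρ = 0, i.e. −α(T_deep − T_surf′) + β(S_deep − S_surf) = 0.
T_surf′ = T_deep − (β/α)·ΔS = 13.6 − (7.8 × 10⁻⁴/2.5 × 10⁻⁴)·(+0.29) = 12.695 °C.
Cooling required: 18.5 − (12.695) = 5.805 °C.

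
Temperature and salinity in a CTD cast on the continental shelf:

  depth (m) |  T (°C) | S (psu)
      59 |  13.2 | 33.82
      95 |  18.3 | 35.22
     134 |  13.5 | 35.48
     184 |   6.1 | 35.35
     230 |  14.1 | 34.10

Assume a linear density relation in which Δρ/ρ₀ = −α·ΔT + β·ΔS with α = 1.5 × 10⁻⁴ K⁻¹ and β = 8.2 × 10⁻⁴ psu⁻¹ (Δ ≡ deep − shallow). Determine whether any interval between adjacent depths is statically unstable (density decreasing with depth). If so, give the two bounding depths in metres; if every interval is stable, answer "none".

184–230 m

Evaluate Δρ/ρ₀ = −αΔT + βΔS across each adjacent pair:
  59–95 m: −αΔT+βΔS = −(1.5 × 10⁻⁴)(+5.1)+(8.2 × 10⁻⁴)(+1.40) = 3.8 × 10⁻⁴ → stable
  95–134 m: −αΔT+βΔS = −(1.5 × 10⁻⁴)(-4.8)+(8.2 × 10⁻⁴)(+0.26) = 9.3 × 10⁻⁴ → stable
  134–184 m: −αΔT+βΔS = −(1.5 × 10⁻⁴)(-7.4)+(8.2 × 10⁻⁴)(-0.13) = 1.0 × 10⁻³ → stable
  184–230 m: −αΔT+βΔS = −(1.5 × 10⁻⁴)(+8.0)+(8.2 × 10⁻⁴)(-1.25) = -2.2 × 10⁻³ → UNSTABLE
The 184–230 m interval has Δρ < 0: lighter water underlies denser water.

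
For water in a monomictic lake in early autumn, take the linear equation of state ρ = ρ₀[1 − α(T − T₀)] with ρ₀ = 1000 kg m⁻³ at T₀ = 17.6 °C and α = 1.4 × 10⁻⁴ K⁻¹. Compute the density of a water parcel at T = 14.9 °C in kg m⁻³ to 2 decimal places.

T − T₀ = -2.7 K.
Bracket = 1 − α·(-2.7) = 1 + (3.78 × 10⁻⁴) = 1.0003780.
ρ = 1000 × 1.0003780 = 1000.38 kg m⁻³.

1000.38 kg m⁻³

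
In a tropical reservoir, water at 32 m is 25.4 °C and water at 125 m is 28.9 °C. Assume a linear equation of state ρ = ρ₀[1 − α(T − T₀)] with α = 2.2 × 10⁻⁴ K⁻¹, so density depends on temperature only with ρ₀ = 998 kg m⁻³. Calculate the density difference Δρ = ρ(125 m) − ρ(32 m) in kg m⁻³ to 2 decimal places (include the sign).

ΔT = +3.5 K, Δρ/ρ₀ = −αΔT = -7.70 × 10⁻⁴.
Δρ = 998 × (-7.70 × 10⁻⁴) = -0.77 kg m⁻³.
Negative Δρ: lighter below, statically unstable.

-0.77 kg m⁻³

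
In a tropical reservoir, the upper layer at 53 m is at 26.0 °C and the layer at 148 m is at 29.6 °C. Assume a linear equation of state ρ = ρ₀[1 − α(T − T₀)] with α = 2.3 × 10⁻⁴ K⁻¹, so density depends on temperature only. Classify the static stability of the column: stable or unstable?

unstable

ΔT = 29.6 − 26.0 = +3.6 K, so Δρ/ρ₀ = −αΔT = -8.28 × 10⁻⁴.
Δρ/ρ₀ < 0, so Δρ < 0: deeper water is lighter → statically unstable; the column would overturn.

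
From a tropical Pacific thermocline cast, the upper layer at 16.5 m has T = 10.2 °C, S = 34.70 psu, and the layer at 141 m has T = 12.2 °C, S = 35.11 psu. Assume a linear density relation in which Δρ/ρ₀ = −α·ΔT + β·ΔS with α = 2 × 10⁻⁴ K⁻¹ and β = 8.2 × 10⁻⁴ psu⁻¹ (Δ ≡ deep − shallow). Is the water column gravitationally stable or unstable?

unstable

ΔT = 12.2 − 10.2 = +2.0 K and ΔS = 35.11 − 34.70 = +0.41 psu (deep − shallow).
−αΔT = -4.00 × 10⁻⁴; βΔS = 3.362 × 10⁻⁴; sum Δρ/ρ₀ = -6.38 × 10⁻⁵.
Δρ/ρ₀ < 0, so Δρ < 0: deeper water is lighter → statically unstable; the column would overturn.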